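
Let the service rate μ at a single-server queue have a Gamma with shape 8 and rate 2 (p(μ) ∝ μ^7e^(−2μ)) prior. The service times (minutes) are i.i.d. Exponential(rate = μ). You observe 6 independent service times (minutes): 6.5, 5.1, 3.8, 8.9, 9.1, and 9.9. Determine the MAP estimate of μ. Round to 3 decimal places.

μ̂_MAP = 0.287

The Exponential(rate=μ) likelihood is ∝ μ^n e^(−μΣtᵢ). Here n = 6 and Σtᵢ = 6.5 + 5.1 + 3.8 + 8.9 + 9.1 + 9.9 = 43.3.
Posterior ∝ μ^7e^(−2μ) · μ^6e^(−43.3μ) = μ^13e^(−45.3μ), i.e. Gamma(14, 45.3).
Mode = (a−1)/b = 13/45.3 ≈ 0.287.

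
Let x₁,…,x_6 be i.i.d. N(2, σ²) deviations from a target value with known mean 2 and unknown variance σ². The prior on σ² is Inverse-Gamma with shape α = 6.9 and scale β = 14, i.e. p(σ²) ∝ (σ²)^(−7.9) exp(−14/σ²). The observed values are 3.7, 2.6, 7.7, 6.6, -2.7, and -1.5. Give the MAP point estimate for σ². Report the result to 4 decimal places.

σ̂²_MAP = 5.4697

Sum of squared deviations about the known mean: SS = (3.7−2)² + (2.6−2)² + (7.7−2)² + (6.6−2)² + (-2.7−2)² + (-1.5−2)² = 91.24.
The Normal likelihood contributes (σ²)^(−n/2) exp(−SS/(2σ²)), so the posterior is Inverse-Gamma(α + n/2, β + SS/2) = Inverse-Gamma(9.9, 59.62).
The mode of Inverse-Gamma(a, b) is b/(a+1) = 59.62/10.9 ≈ 5.4697.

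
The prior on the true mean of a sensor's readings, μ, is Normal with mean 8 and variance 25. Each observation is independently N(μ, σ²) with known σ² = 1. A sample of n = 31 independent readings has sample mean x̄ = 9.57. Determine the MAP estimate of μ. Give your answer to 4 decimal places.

n = 31, x̄ = 9.57.
For a Normal prior and Normal likelihood with known variance, the posterior is Normal; its mode equals its mean, the precision-weighted average.
Prior precision 1/σ₀² = 1/25 = 0.04; data precision n/σ² = 31/1 = 31.
μ̂ = (0.04·8 + 31·9.57) / (0.04 + 31) = 296.99/31.04 = 29699/3104 ≈ 9.5680.

μ̂_MAP = 9.5680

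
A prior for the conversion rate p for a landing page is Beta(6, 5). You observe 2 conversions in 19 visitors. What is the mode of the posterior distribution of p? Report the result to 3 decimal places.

Prior: Beta(6, 5).
Data: 2 successes in 19 trials. The binomial likelihood contributes p^2(1−p)^17, so the posterior is Beta(6+2, 5+17) = Beta(8, 22).
For Beta(a, b) with a, b > 1 the mode is (a−1)/(a+b−2) = 7/28 ≈ 0.250.

p̂_MAP = 0.250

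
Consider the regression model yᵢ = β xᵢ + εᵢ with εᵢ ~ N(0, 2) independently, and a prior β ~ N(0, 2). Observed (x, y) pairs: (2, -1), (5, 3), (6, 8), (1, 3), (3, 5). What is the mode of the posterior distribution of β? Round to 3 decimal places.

log p(β | y) = −Σ(yᵢ − βxᵢ)²/(2·2) − β²/(2·2) + const.
Setting the derivative to zero: Σxᵢ(yᵢ − βxᵢ)/2 − β/2 = 0, so β = Σxᵢyᵢ / (Σxᵢ² + σ²/τ²).
Σxᵢyᵢ = 2·(-1) + 5·3 + 6·8 + 1·3 + 3·5 = 79; Σxᵢ² = 75; σ²/τ² = 1.
β̂_MAP = 79 / (75 + 1) = 79/76 ≈ 1.039.

β̂_MAP = 1.039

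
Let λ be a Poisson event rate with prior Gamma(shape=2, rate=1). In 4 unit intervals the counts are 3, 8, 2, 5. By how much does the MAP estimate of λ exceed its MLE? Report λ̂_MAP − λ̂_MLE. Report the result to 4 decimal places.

MAP − MLE = -0.7000

Σxᵢ = 18. Posterior is Gamma(20, 5); MAP = (20−1)/5 = 19/5 ≈ 3.80000.
MLE = x̄ = 18/4 ≈ 4.50000.
Difference = 19/5 − 18/4 = -7/10 ≈ -0.7000.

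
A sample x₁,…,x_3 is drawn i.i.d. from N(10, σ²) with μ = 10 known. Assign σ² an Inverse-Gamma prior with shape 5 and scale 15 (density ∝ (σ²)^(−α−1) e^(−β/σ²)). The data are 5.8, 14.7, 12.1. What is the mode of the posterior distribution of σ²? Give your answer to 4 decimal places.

σ̂²_MAP = 4.9427

Sum of squared deviations about the known mean: SS = (5.8−10)² + (14.7−10)² + (12.1−10)² = 44.14.
The Normal likelihood contributes (σ²)^(−n/2) exp(−SS/(2σ²)), so the posterior is Inverse-Gamma(α + n/2, β + SS/2) = Inverse-Gamma(6.5, 37.07).
The mode of Inverse-Gamma(a, b) is b/(a+1) = 37.07/7.5 ≈ 4.9427.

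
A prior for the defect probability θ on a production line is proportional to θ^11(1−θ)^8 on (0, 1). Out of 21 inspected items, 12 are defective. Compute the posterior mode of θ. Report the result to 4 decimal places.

θ̂_MAP = 0.5750

The prior density ∝ θ^11(1−θ)^8 is the kernel of Beta(12, 9).
Data: 12 successes in 21 trials. The binomial likelihood contributes θ^12(1−θ)^9, so the posterior is Beta(12+12, 9+9) = Beta(24, 18).
For Beta(a, b) with a, b > 1 the mode is (a−1)/(a+b−2) = 23/40 ≈ 0.5750.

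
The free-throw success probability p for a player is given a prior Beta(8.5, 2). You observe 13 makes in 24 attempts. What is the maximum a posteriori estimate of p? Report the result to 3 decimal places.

Prior: Beta(8.5, 2).
Data: 13 successes in 24 trials. The binomial likelihood contributes p^13(1−p)^11, so the posterior is Beta(8.5+13, 2+11) = Beta(21.5, 13).
For Beta(a, b) with a, b > 1 the mode is (a−1)/(a+b−2) = 20.5/32.5 ≈ 0.631.

p̂_MAP = 0.631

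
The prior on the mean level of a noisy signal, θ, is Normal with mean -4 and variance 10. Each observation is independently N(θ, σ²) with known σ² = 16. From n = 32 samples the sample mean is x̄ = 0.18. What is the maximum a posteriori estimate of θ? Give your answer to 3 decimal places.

θ̂_MAP = -0.019

n = 32, x̄ = 0.18.
For a Normal prior and Normal likelihood with known variance, the posterior is Normal; its mode equals its mean, the precision-weighted average.
Prior precision 1/σ₀² = 1/10 = 0.1; data precision n/σ² = 32/16 = 2.
θ̂ = (0.1·(-4) + 2·0.18) / (0.1 + 2) = (-0.04)/2.1 = -2/105 ≈ -0.019.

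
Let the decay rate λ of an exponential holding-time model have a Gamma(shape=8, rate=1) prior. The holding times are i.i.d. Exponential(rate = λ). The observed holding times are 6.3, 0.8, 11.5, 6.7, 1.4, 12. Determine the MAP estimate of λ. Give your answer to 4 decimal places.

The Exponential(rate=λ) likelihood is ∝ λ^n e^(−λΣtᵢ). Here n = 6 and Σtᵢ = 6.3 + 0.8 + 11.5 + 6.7 + 1.4 + 12 = 38.7.
Posterior ∝ λ^7e^(−1λ) · λ^6e^(−38.7λ) = λ^13e^(−39.7λ), i.e. Gamma(14, 39.7).
Mode = (a−1)/b = 13/39.7 ≈ 0.3275.

λ̂_MAP = 0.3275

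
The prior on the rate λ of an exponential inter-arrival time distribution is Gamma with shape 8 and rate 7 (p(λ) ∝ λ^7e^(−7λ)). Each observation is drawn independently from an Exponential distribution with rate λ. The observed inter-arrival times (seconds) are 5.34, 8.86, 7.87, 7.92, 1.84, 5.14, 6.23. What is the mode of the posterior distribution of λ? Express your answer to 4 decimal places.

The Exponential(rate=λ) likelihood is ∝ λ^n e^(−λΣtᵢ). Here n = 7 and Σtᵢ = 5.34 + 8.86 + 7.87 + 7.92 + 1.84 + 5.14 + 6.23 = 43.20.
Posterior ∝ λ^7e^(−7λ) · λ^7e^(−43.20λ) = λ^14e^(−50.20λ), i.e. Gamma(15, 50.20).
Mode = (a−1)/b = 14/50.20 ≈ 0.2789.

λ̂_MAP = 0.2789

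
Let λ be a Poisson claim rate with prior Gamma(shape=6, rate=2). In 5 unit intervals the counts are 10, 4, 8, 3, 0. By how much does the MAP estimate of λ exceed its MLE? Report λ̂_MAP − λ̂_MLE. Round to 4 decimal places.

MAP − MLE = -0.7143

Σxᵢ = 25. Posterior is Gamma(31, 7); MAP = (31−1)/7 = 30/7 ≈ 4.28571.
MLE = x̄ = 25/5 ≈ 5.00000.
Difference = 30/7 − 25/5 = -5/7 ≈ -0.7143.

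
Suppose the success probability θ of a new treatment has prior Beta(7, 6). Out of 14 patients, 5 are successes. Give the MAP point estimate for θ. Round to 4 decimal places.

Prior: Beta(7, 6).
Data: 5 successes in 14 trials. The binomial likelihood contributes θ^5(1−θ)^9, so the posterior is Beta(7+5, 6+9) = Beta(12, 15).
For Beta(a, b) with a, b > 1 the mode is (a−1)/(a+b−2) = 11/25 ≈ 0.4400.

θ̂_MAP = 0.4400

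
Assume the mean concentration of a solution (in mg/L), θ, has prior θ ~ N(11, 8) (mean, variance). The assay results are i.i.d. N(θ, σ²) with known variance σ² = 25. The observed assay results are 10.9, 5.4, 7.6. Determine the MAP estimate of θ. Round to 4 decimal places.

θ̂_MAP = 9.5143

n = 3; x̄ = (10.9 + 5.4 + 7.6)/3 = 23.9/3 = 239/30 ≈ 7.9667.
For a Normal prior and Normal likelihood with known variance, the posterior is Normal; its mode equals its mean, the precision-weighted average.
Prior precision 1/σ₀² = 1/8 = 0.125; data precision n/σ² = 3/25 = 0.12.
θ̂ = (0.125·11 + 0.12·(239/30)) / (0.125 + 0.12) = 2.331/0.245 = 333/35 ≈ 9.5143.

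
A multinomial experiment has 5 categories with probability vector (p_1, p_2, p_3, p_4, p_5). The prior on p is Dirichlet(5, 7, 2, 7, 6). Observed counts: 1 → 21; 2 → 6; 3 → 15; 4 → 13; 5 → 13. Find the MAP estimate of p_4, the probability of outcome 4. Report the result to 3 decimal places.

MAP estimate: 0.211

The posterior is Dirichlet(αᵢ + nᵢ) = Dirichlet(26, 13, 17, 20, 19).
For a Dirichlet(a₁,…,a_K) with all aᵢ > 1, the mode has j-th component (aⱼ − 1)/(Σaᵢ − K).
Here Σaᵢ = 95 and K = 5, so p_4 = (20 − 1)/(95 − 5) = 19/90 ≈ 0.211.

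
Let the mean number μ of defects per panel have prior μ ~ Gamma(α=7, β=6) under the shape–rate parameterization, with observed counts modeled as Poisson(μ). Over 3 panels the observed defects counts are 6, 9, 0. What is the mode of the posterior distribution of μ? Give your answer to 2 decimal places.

μ̂_MAP = 2.33

Σxᵢ = 6+9+0 = 15, with n = 3.
Posterior ∝ μ^6e^(−6μ) · μ^15e^(−3μ) = μ^21e^(−9μ), i.e. Gamma(shape=22, rate=9).
The mode of a Gamma(a, b) with a ≥ 1 (shape–rate) is (a−1)/b = 21/9 ≈ 2.33.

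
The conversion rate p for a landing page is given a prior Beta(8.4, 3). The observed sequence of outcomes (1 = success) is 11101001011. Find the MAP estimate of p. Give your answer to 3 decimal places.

p̂_MAP = 0.706

Prior: Beta(8.4, 3).
Data: 7 successes in 11 trials (from the sequence). The binomial likelihood contributes p^7(1−p)^4, so the posterior is Beta(8.4+7, 3+4) = Beta(15.4, 7).
For Beta(a, b) with a, b > 1 the mode is (a−1)/(a+b−2) = 14.4/20.4 ≈ 0.706.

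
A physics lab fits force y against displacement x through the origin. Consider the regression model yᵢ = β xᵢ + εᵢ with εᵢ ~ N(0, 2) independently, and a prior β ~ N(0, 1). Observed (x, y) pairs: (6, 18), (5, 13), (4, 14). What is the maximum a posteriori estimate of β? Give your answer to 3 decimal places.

log p(β | y) = −Σ(yᵢ − βxᵢ)²/(2·2) − β²/(2·1) + const.
Setting the derivative to zero: Σxᵢ(yᵢ − βxᵢ)/2 − β/1 = 0, so β = Σxᵢyᵢ / (Σxᵢ² + σ²/τ²).
Σxᵢyᵢ = 6·18 + 5·13 + 4·14 = 229; Σxᵢ² = 77; σ²/τ² = 2.
β̂_MAP = 229 / (77 + 2) = 229/79 ≈ 2.899.

β̂_MAP = 2.899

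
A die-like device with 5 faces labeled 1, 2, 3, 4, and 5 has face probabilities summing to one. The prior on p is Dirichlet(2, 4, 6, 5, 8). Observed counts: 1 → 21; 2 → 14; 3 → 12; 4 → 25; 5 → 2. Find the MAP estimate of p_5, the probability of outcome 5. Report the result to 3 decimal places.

MAP estimate: 0.096

The posterior is Dirichlet(αᵢ + nᵢ) = Dirichlet(23, 18, 18, 30, 10).
For a Dirichlet(a₁,…,a_K) with all aᵢ > 1, the mode has j-th component (aⱼ − 1)/(Σaᵢ − K).
Here Σaᵢ = 99 and K = 5, so p_5 = (10 − 1)/(99 − 5) = 9/94 ≈ 0.096.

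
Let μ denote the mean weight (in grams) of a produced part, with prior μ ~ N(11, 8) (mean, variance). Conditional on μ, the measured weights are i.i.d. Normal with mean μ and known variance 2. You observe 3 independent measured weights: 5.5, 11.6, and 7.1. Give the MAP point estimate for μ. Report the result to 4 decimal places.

μ̂_MAP = 8.2923

n = 3; x̄ = (5.5 + 11.6 + 7.1)/3 = 24.2/3 = 121/15 ≈ 8.0667.
For a Normal prior and Normal likelihood with known variance, the posterior is Normal; its mode equals its mean, the precision-weighted average.
Prior precision 1/σ₀² = 1/8 = 0.125; data precision n/σ² = 3/2 = 1.5.
μ̂ = (0.125·11 + 1.5·(121/15)) / (0.125 + 1.5) = 13.475/1.625 = 539/65 ≈ 8.2923.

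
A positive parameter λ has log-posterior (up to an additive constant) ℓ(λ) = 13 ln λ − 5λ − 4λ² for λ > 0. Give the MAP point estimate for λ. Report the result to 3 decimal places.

ℓ'(λ) = 13/λ − 5 − 8λ. Setting this to zero and multiplying by λ: 8λ² + 5λ − 13 = 0.
λ = (−5 + √(5² + 4·8·13)) / (2·8) = (−5 + √441) / 16 = (−5 + 21)/16 = 1.
ℓ''(λ) = −13/λ² − 8 < 0, confirming a maximum.

λ̂_MAP = 1.000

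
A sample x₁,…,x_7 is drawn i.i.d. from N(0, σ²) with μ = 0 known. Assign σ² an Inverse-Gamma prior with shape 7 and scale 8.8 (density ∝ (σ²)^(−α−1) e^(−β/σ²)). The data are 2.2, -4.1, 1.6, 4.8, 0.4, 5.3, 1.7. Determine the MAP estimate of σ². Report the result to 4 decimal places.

Sum of squared deviations about the known mean: SS = (2.2−0)² + (-4.1−0)² + (1.6−0)² + (4.8−0)² + (0.4−0)² + (5.3−0)² + (1.7−0)² = 78.39.
The Normal likelihood contributes (σ²)^(−n/2) exp(−SS/(2σ²)), so the posterior is Inverse-Gamma(α + n/2, β + SS/2) = Inverse-Gamma(10.5, 47.995).
The mode of Inverse-Gamma(a, b) is b/(a+1) = 47.995/11.5 ≈ 4.1735.

σ̂²_MAP = 4.1735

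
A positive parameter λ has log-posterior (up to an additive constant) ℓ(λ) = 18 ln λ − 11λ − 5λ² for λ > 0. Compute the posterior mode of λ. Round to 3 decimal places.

λ̂_MAP = 0.900

ℓ'(λ) = 18/λ − 11 − 10λ. Setting this to zero and multiplying by λ: 10λ² + 11λ − 18 = 0.
λ = (−11 + √(11² + 4·10·18)) / (2·10) = (−11 + √841) / 20 = (−11 + 29)/20 = 9/10.
ℓ''(λ) = −18/λ² − 10 < 0, confirming a maximum.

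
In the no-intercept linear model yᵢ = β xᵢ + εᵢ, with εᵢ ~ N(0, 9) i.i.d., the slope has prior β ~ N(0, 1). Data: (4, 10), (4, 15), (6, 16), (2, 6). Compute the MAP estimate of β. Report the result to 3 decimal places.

β̂_MAP = 2.568

log p(β | y) = −Σ(yᵢ − βxᵢ)²/(2·9) − β²/(2·1) + const.
Setting the derivative to zero: Σxᵢ(yᵢ − βxᵢ)/9 − β/1 = 0, so β = Σxᵢyᵢ / (Σxᵢ² + σ²/τ²).
Σxᵢyᵢ = 4·10 + 4·15 + 6·16 + 2·6 = 208; Σxᵢ² = 72; σ²/τ² = 9.
β̂_MAP = 208 / (72 + 9) = 208/81 ≈ 2.568.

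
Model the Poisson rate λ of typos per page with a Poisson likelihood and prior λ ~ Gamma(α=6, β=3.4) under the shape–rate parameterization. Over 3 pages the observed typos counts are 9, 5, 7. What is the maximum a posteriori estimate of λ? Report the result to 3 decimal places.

λ̂_MAP = 4.063

Σxᵢ = 9+5+7 = 21, with n = 3.
Posterior ∝ λ^5e^(−3.4λ) · λ^21e^(−3λ) = λ^26e^(−6.4λ), i.e. Gamma(shape=27, rate=6.4).
The mode of a Gamma(a, b) with a ≥ 1 (shape–rate) is (a−1)/b = 26/6.4 ≈ 4.063.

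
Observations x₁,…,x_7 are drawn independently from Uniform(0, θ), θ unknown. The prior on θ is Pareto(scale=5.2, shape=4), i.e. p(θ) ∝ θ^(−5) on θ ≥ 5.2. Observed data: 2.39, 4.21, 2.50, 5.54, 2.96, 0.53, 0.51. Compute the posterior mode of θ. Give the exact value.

θ̂_MAP = 5.54

The Uniform(0, θ) likelihood is θ^(−n) for θ ≥ max(xᵢ), zero otherwise. Here max(xᵢ) = 5.54.
Posterior ∝ θ^(−5) · θ^(−7) = θ^(−12) on θ ≥ max(5.2, 5.54) = 5.54.
This density is strictly decreasing in θ, so the posterior mode lies at the lower boundary of the support.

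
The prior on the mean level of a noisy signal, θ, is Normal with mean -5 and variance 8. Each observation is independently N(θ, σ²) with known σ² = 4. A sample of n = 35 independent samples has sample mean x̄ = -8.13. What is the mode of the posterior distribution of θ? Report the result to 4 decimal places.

θ̂_MAP = -8.0859

n = 35, x̄ = -8.13.
For a Normal prior and Normal likelihood with known variance, the posterior is Normal; its mode equals its mean, the precision-weighted average.
Prior precision 1/σ₀² = 1/8 = 0.125; data precision n/σ² = 35/4 = 8.75.
θ̂ = (0.125·(-5) + 8.75·(-8.13)) / (0.125 + 8.75) = (-71.7625)/8.875 = -5741/710 ≈ -8.0859.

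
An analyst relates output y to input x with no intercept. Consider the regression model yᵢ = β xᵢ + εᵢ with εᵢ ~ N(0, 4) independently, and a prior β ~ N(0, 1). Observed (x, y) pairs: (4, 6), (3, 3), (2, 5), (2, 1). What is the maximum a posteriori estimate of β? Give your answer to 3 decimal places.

log p(β | y) = −Σ(yᵢ − βxᵢ)²/(2·4) − β²/(2·1) + const.
Setting the derivative to zero: Σxᵢ(yᵢ − βxᵢ)/4 − β/1 = 0, so β = Σxᵢyᵢ / (Σxᵢ² + σ²/τ²).
Σxᵢyᵢ = 4·6 + 3·3 + 2·5 + 2·1 = 45; Σxᵢ² = 33; σ²/τ² = 4.
β̂_MAP = 45 / (33 + 4) = 45/37 ≈ 1.216.

β̂_MAP = 1.216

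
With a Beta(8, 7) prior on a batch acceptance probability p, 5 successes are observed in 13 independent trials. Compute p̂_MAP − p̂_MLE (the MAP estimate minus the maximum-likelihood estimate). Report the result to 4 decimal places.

Posterior is Beta(13, 15); MAP = (13−1)/(28−2) = 12/26 ≈ 0.46154.
MLE ignores the prior: p̂_MLE = k/n = 5/13 ≈ 0.38462.
Difference = 12/26 − 5/13 = 1/13 ≈ 0.0769.

MAP − MLE = 0.0769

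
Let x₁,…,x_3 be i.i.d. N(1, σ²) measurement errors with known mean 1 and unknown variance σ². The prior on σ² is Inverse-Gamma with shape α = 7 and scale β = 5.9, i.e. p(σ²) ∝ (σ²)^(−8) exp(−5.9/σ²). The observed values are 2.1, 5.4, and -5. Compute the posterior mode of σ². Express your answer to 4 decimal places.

Sum of squared deviations about the known mean: SS = (2.1−1)² + (5.4−1)² + (-5−1)² = 56.57.
The Normal likelihood contributes (σ²)^(−n/2) exp(−SS/(2σ²)), so the posterior is Inverse-Gamma(α + n/2, β + SS/2) = Inverse-Gamma(8.5, 34.185).
The mode of Inverse-Gamma(a, b) is b/(a+1) = 34.185/9.5 ≈ 3.5984.

σ̂²_MAP = 3.5984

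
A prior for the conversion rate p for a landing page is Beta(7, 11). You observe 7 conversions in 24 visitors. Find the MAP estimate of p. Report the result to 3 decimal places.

Prior: Beta(7, 11).
Data: 7 successes in 24 trials. The binomial likelihood contributes p^7(1−p)^17, so the posterior is Beta(7+7, 11+17) = Beta(14, 28).
For Beta(a, b) with a, b > 1 the mode is (a−1)/(a+b−2) = 13/40 ≈ 0.325.

p̂_MAP = 0.325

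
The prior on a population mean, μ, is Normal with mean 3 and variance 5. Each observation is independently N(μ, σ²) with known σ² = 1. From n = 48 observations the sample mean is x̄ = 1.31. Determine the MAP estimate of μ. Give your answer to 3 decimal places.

μ̂_MAP = 1.317

n = 48, x̄ = 1.31.
For a Normal prior and Normal likelihood with known variance, the posterior is Normal; its mode equals its mean, the precision-weighted average.
Prior precision 1/σ₀² = 1/5 = 0.2; data precision n/σ² = 48/1 = 48.
μ̂ = (0.2·3 + 48·1.31) / (0.2 + 48) = 63.48/48.2 = 1587/1205 ≈ 1.317.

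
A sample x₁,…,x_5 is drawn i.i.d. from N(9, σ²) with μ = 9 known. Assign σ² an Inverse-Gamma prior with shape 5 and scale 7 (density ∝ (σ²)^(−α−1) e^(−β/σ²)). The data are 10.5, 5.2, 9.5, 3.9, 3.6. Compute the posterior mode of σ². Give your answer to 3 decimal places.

Sum of squared deviations about the known mean: SS = (10.5−9)² + (5.2−9)² + (9.5−9)² + (3.9−9)² + (3.6−9)² = 72.11.
The Normal likelihood contributes (σ²)^(−n/2) exp(−SS/(2σ²)), so the posterior is Inverse-Gamma(α + n/2, β + SS/2) = Inverse-Gamma(7.5, 43.055).
The mode of Inverse-Gamma(a, b) is b/(a+1) = 43.055/8.5 ≈ 5.065.

σ̂²_MAP = 5.065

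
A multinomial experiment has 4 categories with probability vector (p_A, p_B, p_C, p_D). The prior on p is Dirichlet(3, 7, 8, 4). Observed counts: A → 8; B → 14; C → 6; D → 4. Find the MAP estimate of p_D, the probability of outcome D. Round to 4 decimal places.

The posterior is Dirichlet(αᵢ + nᵢ) = Dirichlet(11, 21, 14, 8).
For a Dirichlet(a₁,…,a_K) with all aᵢ > 1, the mode has j-th component (aⱼ − 1)/(Σaᵢ − K).
Here Σaᵢ = 54 and K = 4, so p_D = (8 − 1)/(54 − 4) = 7/50 ≈ 0.1400.

MAP estimate of p_D = 0.1400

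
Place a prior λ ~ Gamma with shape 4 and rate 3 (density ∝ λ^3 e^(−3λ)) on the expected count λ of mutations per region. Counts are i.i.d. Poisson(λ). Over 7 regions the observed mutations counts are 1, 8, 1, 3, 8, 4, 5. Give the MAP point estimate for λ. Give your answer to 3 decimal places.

λ̂_MAP = 3.300

Σxᵢ = 1+8+1+3+8+4+5 = 30, with n = 7.
Posterior ∝ λ^3e^(−3λ) · λ^30e^(−7λ) = λ^33e^(−10λ), i.e. Gamma(shape=34, rate=10).
The mode of a Gamma(a, b) with a ≥ 1 (shape–rate) is (a−1)/b = 33/10 ≈ 3.300.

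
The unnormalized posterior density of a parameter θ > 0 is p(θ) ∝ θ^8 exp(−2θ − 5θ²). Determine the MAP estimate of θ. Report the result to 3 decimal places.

θ̂_MAP = 0.800

ℓ'(θ) = 8/θ − 2 − 10θ. Setting this to zero and multiplying by θ: 10θ² + 2θ − 8 = 0.
θ = (−2 + √(2² + 4·10·8)) / (2·10) = (−2 + √324) / 20 = (−2 + 18)/20 = 4/5.
ℓ''(θ) = −8/θ² − 10 < 0, confirming a maximum.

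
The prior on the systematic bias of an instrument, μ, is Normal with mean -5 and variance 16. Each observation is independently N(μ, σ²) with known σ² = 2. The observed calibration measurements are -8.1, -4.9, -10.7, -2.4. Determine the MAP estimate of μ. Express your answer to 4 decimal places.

n = 4; x̄ = ((-8.1) + (-4.9) + (-10.7) + (-2.4))/4 = -26.1/4 = -6.525.
For a Normal prior and Normal likelihood with known variance, the posterior is Normal; its mode equals its mean, the precision-weighted average.
Prior precision 1/σ₀² = 1/16 = 0.0625; data precision n/σ² = 4/2 = 2.
μ̂ = (0.0625·(-5) + 2·(-6.525)) / (0.0625 + 2) = (-13.3625)/2.0625 = -1069/165 ≈ -6.4788.

μ̂_MAP = -6.4788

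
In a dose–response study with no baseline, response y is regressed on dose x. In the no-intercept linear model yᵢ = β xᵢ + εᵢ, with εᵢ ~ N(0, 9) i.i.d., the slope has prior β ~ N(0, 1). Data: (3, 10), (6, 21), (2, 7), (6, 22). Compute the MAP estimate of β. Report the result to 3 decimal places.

β̂_MAP = 3.213

log p(β | y) = −Σ(yᵢ − βxᵢ)²/(2·9) − β²/(2·1) + const.
Setting the derivative to zero: Σxᵢ(yᵢ − βxᵢ)/9 − β/1 = 0, so β = Σxᵢyᵢ / (Σxᵢ² + σ²/τ²).
Σxᵢyᵢ = 3·10 + 6·21 + 2·7 + 6·22 = 302; Σxᵢ² = 85; σ²/τ² = 9.
β̂_MAP = 302 / (85 + 9) = 302/94 ≈ 3.213.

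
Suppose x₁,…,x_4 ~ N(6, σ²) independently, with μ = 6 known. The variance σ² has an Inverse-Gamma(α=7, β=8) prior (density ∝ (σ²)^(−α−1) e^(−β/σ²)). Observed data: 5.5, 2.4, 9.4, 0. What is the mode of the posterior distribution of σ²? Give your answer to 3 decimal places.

Sum of squared deviations about the known mean: SS = (5.5−6)² + (2.4−6)² + (9.4−6)² + (0−6)² = 60.77.
The Normal likelihood contributes (σ²)^(−n/2) exp(−SS/(2σ²)), so the posterior is Inverse-Gamma(α + n/2, β + SS/2) = Inverse-Gamma(9, 38.385).
The mode of Inverse-Gamma(a, b) is b/(a+1) = 38.385/10 ≈ 3.839.

σ̂²_MAP = 3.839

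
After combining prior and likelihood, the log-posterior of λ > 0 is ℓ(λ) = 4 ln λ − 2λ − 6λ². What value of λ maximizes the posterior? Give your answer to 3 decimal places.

λ̂_MAP = 0.500

ℓ'(λ) = 4/λ − 2 − 12λ. Setting this to zero and multiplying by λ: 12λ² + 2λ − 4 = 0.
λ = (−2 + √(2² + 4·12·4)) / (2·12) = (−2 + √196) / 24 = (−2 + 14)/24 = 1/2.
ℓ''(λ) = −4/λ² − 12 < 0, confirming a maximum.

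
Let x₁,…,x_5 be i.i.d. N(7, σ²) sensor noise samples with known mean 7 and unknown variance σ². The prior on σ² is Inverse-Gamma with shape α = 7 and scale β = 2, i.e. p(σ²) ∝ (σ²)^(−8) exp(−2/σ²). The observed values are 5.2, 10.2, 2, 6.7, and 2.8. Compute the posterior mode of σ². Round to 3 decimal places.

σ̂²_MAP = 2.867

Sum of squared deviations about the known mean: SS = (5.2−7)² + (10.2−7)² + (2−7)² + (6.7−7)² + (2.8−7)² = 56.21.
The Normal likelihood contributes (σ²)^(−n/2) exp(−SS/(2σ²)), so the posterior is Inverse-Gamma(α + n/2, β + SS/2) = Inverse-Gamma(9.5, 30.105).
The mode of Inverse-Gamma(a, b) is b/(a+1) = 30.105/10.5 ≈ 2.867.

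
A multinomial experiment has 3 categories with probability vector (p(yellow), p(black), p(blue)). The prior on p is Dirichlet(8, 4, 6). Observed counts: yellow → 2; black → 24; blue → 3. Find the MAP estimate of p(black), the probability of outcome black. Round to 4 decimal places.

The posterior is Dirichlet(αᵢ + nᵢ) = Dirichlet(10, 28, 9).
For a Dirichlet(a₁,…,a_K) with all aᵢ > 1, the mode has j-th component (aⱼ − 1)/(Σaᵢ − K).
Here Σaᵢ = 47 and K = 3, so p(black) = (28 − 1)/(47 − 3) = 27/44 ≈ 0.6136.

MAP estimate of p(black) = 0.6136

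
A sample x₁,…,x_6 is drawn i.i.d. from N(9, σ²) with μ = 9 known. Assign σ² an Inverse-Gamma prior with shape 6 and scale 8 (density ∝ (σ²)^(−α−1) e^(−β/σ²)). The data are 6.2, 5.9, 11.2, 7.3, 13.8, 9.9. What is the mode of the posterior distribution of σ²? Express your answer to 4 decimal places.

Sum of squared deviations about the known mean: SS = (6.2−9)² + (5.9−9)² + (11.2−9)² + (7.3−9)² + (13.8−9)² + (9.9−9)² = 49.03.
The Normal likelihood contributes (σ²)^(−n/2) exp(−SS/(2σ²)), so the posterior is Inverse-Gamma(α + n/2, β + SS/2) = Inverse-Gamma(9, 32.515).
The mode of Inverse-Gamma(a, b) is b/(a+1) = 32.515/10 ≈ 3.2515.

σ̂²_MAP = 3.2515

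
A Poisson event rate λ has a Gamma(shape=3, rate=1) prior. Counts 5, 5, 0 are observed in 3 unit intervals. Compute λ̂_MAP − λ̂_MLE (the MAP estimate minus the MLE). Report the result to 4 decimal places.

Σxᵢ = 10. Posterior is Gamma(13, 4); MAP = (13−1)/4 = 12/4 ≈ 3.00000.
MLE = x̄ = 10/3 ≈ 3.33333.
Difference = 12/4 − 10/3 = -1/3 ≈ -0.3333.

MAP − MLE = -0.3333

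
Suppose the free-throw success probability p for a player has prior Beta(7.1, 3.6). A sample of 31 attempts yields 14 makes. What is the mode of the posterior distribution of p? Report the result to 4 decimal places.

p̂_MAP = 0.5063

Prior: Beta(7.1, 3.6).
Data: 14 successes in 31 trials. The binomial likelihood contributes p^14(1−p)^17, so the posterior is Beta(7.1+14, 3.6+17) = Beta(21.1, 20.6).
For Beta(a, b) with a, b > 1 the mode is (a−1)/(a+b−2) = 20.1/39.7 ≈ 0.5063.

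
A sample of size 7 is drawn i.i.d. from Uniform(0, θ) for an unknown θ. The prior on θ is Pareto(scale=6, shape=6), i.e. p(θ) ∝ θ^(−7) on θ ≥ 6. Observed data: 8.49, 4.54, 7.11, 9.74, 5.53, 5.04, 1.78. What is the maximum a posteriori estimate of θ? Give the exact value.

θ̂_MAP = 9.74

The Uniform(0, θ) likelihood is θ^(−n) for θ ≥ max(xᵢ), zero otherwise. Here max(xᵢ) = 9.74.
Posterior ∝ θ^(−7) · θ^(−7) = θ^(−14) on θ ≥ max(6, 9.74) = 9.74.
This density is strictly decreasing in θ, so the posterior mode lies at the lower boundary of the support.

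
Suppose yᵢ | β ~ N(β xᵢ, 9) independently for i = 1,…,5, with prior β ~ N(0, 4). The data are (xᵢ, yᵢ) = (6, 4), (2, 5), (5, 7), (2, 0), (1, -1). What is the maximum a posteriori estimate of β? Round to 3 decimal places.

log p(β | y) = −Σ(yᵢ − βxᵢ)²/(2·9) − β²/(2·4) + const.
Setting the derivative to zero: Σxᵢ(yᵢ − βxᵢ)/9 − β/4 = 0, so β = Σxᵢyᵢ / (Σxᵢ² + σ²/τ²).
Σxᵢyᵢ = 6·4 + 2·5 + 5·7 + 2·0 + 1·(-1) = 68; Σxᵢ² = 70; σ²/τ² = 2.25.
β̂_MAP = 68 / (70 + 2.25) = 68/72.25 ≈ 0.941.

β̂_MAP = 0.941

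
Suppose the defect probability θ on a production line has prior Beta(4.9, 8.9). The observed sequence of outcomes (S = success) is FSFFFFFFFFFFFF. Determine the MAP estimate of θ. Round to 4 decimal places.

Prior: Beta(4.9, 8.9).
Data: 1 success in 14 trials (from the sequence). The binomial likelihood contributes θ(1−θ)^13, so the posterior is Beta(4.9+1, 8.9+13) = Beta(5.9, 21.9).
For Beta(a, b) with a, b > 1 the mode is (a−1)/(a+b−2) = 4.9/25.8 ≈ 0.1899.

θ̂_MAP = 0.1899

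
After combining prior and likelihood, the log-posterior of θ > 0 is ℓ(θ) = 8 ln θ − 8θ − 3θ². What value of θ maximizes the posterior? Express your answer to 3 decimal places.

ℓ'(θ) = 8/θ − 8 − 6θ. Setting this to zero and multiplying by θ: 6θ² + 8θ − 8 = 0.
θ = (−8 + √(8² + 4·6·8)) / (2·6) = (−8 + √256) / 12 = (−8 + 16)/12 = 2/3.
ℓ''(θ) = −8/θ² − 6 < 0, confirming a maximum.

θ̂_MAP = 0.667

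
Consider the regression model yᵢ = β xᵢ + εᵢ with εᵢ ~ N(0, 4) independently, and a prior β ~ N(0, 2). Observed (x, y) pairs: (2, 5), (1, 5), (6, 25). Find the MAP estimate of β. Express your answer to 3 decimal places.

log p(β | y) = −Σ(yᵢ − βxᵢ)²/(2·4) − β²/(2·2) + const.
Setting the derivative to zero: Σxᵢ(yᵢ − βxᵢ)/4 − β/2 = 0, so β = Σxᵢyᵢ / (Σxᵢ² + σ²/τ²).
Σxᵢyᵢ = 2·5 + 1·5 + 6·25 = 165; Σxᵢ² = 41; σ²/τ² = 2.
β̂_MAP = 165 / (41 + 2) = 165/43 ≈ 3.837.

β̂_MAP = 3.837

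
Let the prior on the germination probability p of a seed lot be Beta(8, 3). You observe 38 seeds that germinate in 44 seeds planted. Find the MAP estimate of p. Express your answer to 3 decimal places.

Prior: Beta(8, 3).
Data: 38 successes in 44 trials. The binomial likelihood contributes p^38(1−p)^6, so the posterior is Beta(8+38, 3+6) = Beta(46, 9).
For Beta(a, b) with a, b > 1 the mode is (a−1)/(a+b−2) = 45/53 ≈ 0.849.

p̂_MAP = 0.849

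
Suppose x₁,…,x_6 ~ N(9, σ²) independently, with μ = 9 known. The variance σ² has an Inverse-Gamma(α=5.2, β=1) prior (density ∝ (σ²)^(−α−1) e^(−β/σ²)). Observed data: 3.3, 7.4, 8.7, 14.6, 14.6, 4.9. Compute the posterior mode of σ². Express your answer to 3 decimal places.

Sum of squared deviations about the known mean: SS = (3.3−9)² + (7.4−9)² + (8.7−9)² + (14.6−9)² + (14.6−9)² + (4.9−9)² = 114.67.
The Normal likelihood contributes (σ²)^(−n/2) exp(−SS/(2σ²)), so the posterior is Inverse-Gamma(α + n/2, β + SS/2) = Inverse-Gamma(8.2, 58.335).
The mode of Inverse-Gamma(a, b) is b/(a+1) = 58.335/9.2 ≈ 6.341.

σ̂²_MAP = 6.341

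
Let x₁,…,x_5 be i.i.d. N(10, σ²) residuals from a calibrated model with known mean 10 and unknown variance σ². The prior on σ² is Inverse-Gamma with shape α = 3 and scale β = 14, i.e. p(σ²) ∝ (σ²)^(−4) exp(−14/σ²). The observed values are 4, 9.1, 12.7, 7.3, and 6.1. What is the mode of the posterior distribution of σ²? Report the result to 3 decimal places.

σ̂²_MAP = 7.277

Sum of squared deviations about the known mean: SS = (4−10)² + (9.1−10)² + (12.7−10)² + (7.3−10)² + (6.1−10)² = 66.6.
The Normal likelihood contributes (σ²)^(−n/2) exp(−SS/(2σ²)), so the posterior is Inverse-Gamma(α + n/2, β + SS/2) = Inverse-Gamma(5.5, 47.3).
The mode of Inverse-Gamma(a, b) is b/(a+1) = 47.3/6.5 ≈ 7.277.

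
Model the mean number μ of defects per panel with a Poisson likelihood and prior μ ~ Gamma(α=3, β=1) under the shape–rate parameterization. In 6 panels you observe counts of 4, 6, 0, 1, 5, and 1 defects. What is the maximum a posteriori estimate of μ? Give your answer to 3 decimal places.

μ̂_MAP = 2.714

Σxᵢ = 4+6+0+1+5+1 = 17, with n = 6.
Posterior ∝ μ^2e^(−1μ) · μ^17e^(−6μ) = μ^19e^(−7μ), i.e. Gamma(shape=20, rate=7).
The mode of a Gamma(a, b) with a ≥ 1 (shape–rate) is (a−1)/b = 19/7 ≈ 2.714.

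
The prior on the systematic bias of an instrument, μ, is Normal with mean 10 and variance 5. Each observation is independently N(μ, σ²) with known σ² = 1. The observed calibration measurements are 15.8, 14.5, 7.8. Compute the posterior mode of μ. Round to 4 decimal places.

n = 3; x̄ = (15.8 + 14.5 + 7.8)/3 = 38.1/3 = 12.7.
For a Normal prior and Normal likelihood with known variance, the posterior is Normal; its mode equals its mean, the precision-weighted average.
Prior precision 1/σ₀² = 1/5 = 0.2; data precision n/σ² = 3/1 = 3.
μ̂ = (0.2·10 + 3·12.7) / (0.2 + 3) = 40.1/3.2 = 12.53125 ≈ 12.5313.

μ̂_MAP = 12.5313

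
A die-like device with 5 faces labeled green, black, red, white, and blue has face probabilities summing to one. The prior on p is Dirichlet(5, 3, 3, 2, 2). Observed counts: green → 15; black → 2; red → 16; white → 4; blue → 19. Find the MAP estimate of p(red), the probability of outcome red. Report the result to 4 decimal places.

The posterior is Dirichlet(αᵢ + nᵢ) = Dirichlet(20, 5, 19, 6, 21).
For a Dirichlet(a₁,…,a_K) with all aᵢ > 1, the mode has j-th component (aⱼ − 1)/(Σaᵢ − K).
Here Σaᵢ = 71 and K = 5, so p(red) = (19 − 1)/(71 − 5) = 18/66 ≈ 0.2727.

MAP estimate of p(red) = 0.2727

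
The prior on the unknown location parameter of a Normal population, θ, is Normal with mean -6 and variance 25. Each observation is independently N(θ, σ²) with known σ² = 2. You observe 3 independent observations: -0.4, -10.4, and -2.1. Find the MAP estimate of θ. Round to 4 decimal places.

θ̂_MAP = -4.3442

n = 3; x̄ = ((-0.4) + (-10.4) + (-2.1))/3 = -12.9/3 = -4.3.
For a Normal prior and Normal likelihood with known variance, the posterior is Normal; its mode equals its mean, the precision-weighted average.
Prior precision 1/σ₀² = 1/25 = 0.04; data precision n/σ² = 3/2 = 1.5.
θ̂ = (0.04·(-6) + 1.5·(-4.3)) / (0.04 + 1.5) = (-6.69)/1.54 = -669/154 ≈ -4.3442.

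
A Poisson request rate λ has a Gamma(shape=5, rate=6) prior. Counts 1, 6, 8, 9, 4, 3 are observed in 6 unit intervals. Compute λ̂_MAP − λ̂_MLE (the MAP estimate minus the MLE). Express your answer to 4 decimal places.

Σxᵢ = 31. Posterior is Gamma(36, 12); MAP = (36−1)/12 = 35/12 ≈ 2.91667.
MLE = x̄ = 31/6 ≈ 5.16667.
Difference = 35/12 − 31/6 = -9/4 ≈ -2.2500.

MAP − MLE = -2.2500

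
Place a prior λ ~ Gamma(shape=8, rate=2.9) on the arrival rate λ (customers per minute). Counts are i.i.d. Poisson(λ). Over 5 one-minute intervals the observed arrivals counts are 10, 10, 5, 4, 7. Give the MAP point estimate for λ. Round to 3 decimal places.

Σxᵢ = 10+10+5+4+7 = 36, with n = 5.
Posterior ∝ λ^7e^(−2.9λ) · λ^36e^(−5λ) = λ^43e^(−7.9λ), i.e. Gamma(shape=44, rate=7.9).
The mode of a Gamma(a, b) with a ≥ 1 (shape–rate) is (a−1)/b = 43/7.9 ≈ 5.443.

λ̂_MAP = 5.443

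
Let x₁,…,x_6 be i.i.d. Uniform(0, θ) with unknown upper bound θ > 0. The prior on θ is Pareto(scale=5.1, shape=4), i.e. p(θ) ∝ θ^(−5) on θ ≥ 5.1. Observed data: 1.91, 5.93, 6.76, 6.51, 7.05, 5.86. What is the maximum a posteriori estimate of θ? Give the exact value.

The Uniform(0, θ) likelihood is θ^(−n) for θ ≥ max(xᵢ), zero otherwise. Here max(xᵢ) = 7.05.
Posterior ∝ θ^(−5) · θ^(−6) = θ^(−11) on θ ≥ max(5.1, 7.05) = 7.05.
This density is strictly decreasing in θ, so the posterior mode lies at the lower boundary of the support.

θ̂_MAP = 7.05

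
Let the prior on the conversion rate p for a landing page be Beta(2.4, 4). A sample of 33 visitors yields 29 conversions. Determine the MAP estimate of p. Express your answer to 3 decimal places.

Prior: Beta(2.4, 4).
Data: 29 successes in 33 trials. The binomial likelihood contributes p^29(1−p)^4, so the posterior is Beta(2.4+29, 4+4) = Beta(31.4, 8).
For Beta(a, b) with a, b > 1 the mode is (a−1)/(a+b−2) = 30.4/37.4 ≈ 0.813.

p̂_MAP = 0.813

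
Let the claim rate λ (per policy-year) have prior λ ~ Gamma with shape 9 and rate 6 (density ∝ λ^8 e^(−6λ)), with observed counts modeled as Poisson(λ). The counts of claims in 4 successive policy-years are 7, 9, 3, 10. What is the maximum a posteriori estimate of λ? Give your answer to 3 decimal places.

Σxᵢ = 7+9+3+10 = 29, with n = 4.
Posterior ∝ λ^8e^(−6λ) · λ^29e^(−4λ) = λ^37e^(−10λ), i.e. Gamma(shape=38, rate=10).
The mode of a Gamma(a, b) with a ≥ 1 (shape–rate) is (a−1)/b = 37/10 ≈ 3.700.

λ̂_MAP = 3.700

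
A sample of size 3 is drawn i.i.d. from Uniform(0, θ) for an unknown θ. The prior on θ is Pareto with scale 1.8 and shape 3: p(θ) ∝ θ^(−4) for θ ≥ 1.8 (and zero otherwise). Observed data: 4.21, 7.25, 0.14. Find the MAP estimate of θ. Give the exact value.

The Uniform(0, θ) likelihood is θ^(−n) for θ ≥ max(xᵢ), zero otherwise. Here max(xᵢ) = 7.25.
Posterior ∝ θ^(−4) · θ^(−3) = θ^(−7) on θ ≥ max(1.8, 7.25) = 7.25.
This density is strictly decreasing in θ, so the posterior mode lies at the lower boundary of the support.

θ̂_MAP = 7.25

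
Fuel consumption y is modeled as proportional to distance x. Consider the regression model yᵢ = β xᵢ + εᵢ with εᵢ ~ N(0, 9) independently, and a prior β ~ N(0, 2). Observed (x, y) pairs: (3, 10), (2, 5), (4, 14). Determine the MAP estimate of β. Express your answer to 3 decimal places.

β̂_MAP = 2.866

log p(β | y) = −Σ(yᵢ − βxᵢ)²/(2·9) − β²/(2·2) + const.
Setting the derivative to zero: Σxᵢ(yᵢ − βxᵢ)/9 − β/2 = 0, so β = Σxᵢyᵢ / (Σxᵢ² + σ²/τ²).
Σxᵢyᵢ = 3·10 + 2·5 + 4·14 = 96; Σxᵢ² = 29; σ²/τ² = 4.5.
β̂_MAP = 96 / (29 + 4.5) = 96/33.5 ≈ 2.866.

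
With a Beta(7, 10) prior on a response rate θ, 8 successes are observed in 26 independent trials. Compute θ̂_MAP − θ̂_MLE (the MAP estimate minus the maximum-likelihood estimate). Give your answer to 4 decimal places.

MAP − MLE = 0.0338

Posterior is Beta(15, 28); MAP = (15−1)/(43−2) = 14/41 ≈ 0.34146.
MLE ignores the prior: θ̂_MLE = k/n = 8/26 ≈ 0.30769.
Difference = 14/41 − 8/26 = 18/533 ≈ 0.0338.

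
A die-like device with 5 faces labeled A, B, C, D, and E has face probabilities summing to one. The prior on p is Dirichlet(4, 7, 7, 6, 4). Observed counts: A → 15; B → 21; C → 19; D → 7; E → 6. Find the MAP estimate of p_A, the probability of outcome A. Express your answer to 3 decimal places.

MAP estimate of p_A = 0.198

The posterior is Dirichlet(αᵢ + nᵢ) = Dirichlet(19, 28, 26, 13, 10).
For a Dirichlet(a₁,…,a_K) with all aᵢ > 1, the mode has j-th component (aⱼ − 1)/(Σaᵢ − K).
Here Σaᵢ = 96 and K = 5, so p_A = (19 − 1)/(96 − 5) = 18/91 ≈ 0.198.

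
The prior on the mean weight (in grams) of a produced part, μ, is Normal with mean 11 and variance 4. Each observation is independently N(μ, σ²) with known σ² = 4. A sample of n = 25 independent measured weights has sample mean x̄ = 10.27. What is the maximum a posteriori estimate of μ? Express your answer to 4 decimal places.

μ̂_MAP = 10.2981

n = 25, x̄ = 10.27.
For a Normal prior and Normal likelihood with known variance, the posterior is Normal; its mode equals its mean, the precision-weighted average.
Prior precision 1/σ₀² = 1/4 = 0.25; data precision n/σ² = 25/4 = 6.25.
μ̂ = (0.25·11 + 6.25·10.27) / (0.25 + 6.25) = 66.9375/6.5 = 1071/104 ≈ 10.2981.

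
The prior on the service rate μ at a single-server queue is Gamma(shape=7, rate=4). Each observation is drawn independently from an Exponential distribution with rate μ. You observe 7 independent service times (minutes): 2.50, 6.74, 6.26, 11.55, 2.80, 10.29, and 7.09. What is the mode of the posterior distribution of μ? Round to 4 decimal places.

μ̂_MAP = 0.2538

The Exponential(rate=μ) likelihood is ∝ μ^n e^(−μΣtᵢ). Here n = 7 and Σtᵢ = 2.50 + 6.74 + 6.26 + 11.55 + 2.80 + 10.29 + 7.09 = 47.23.
Posterior ∝ μ^6e^(−4μ) · μ^7e^(−47.23μ) = μ^13e^(−51.23μ), i.e. Gamma(14, 51.23).
Mode = (a−1)/b = 13/51.23 ≈ 0.2538.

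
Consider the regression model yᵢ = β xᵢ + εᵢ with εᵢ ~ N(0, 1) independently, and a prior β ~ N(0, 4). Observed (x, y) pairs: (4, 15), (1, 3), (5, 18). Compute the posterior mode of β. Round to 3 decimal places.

β̂_MAP = 3.621

log p(β | y) = −Σ(yᵢ − βxᵢ)²/(2·1) − β²/(2·4) + const.
Setting the derivative to zero: Σxᵢ(yᵢ − βxᵢ)/1 − β/4 = 0, so β = Σxᵢyᵢ / (Σxᵢ² + σ²/τ²).
Σxᵢyᵢ = 4·15 + 1·3 + 5·18 = 153; Σxᵢ² = 42; σ²/τ² = 0.25.
β̂_MAP = 153 / (42 + 0.25) = 153/42.25 ≈ 3.621.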